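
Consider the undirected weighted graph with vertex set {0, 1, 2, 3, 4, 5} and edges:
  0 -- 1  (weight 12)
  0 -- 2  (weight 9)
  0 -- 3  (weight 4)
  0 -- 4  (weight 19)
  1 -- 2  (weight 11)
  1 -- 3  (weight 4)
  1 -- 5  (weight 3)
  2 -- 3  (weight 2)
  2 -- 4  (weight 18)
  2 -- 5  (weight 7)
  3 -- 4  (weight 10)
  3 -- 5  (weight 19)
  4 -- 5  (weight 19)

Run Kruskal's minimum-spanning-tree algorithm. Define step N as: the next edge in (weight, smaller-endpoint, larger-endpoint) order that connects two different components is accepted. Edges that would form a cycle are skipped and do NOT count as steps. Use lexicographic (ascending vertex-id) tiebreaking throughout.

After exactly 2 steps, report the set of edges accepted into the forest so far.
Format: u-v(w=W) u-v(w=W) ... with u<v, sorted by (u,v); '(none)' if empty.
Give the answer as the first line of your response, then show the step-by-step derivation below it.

1-5(w=3) 2-3(w=2)

step 1: add edge 2-3 (w=2); MST = {2-3(w=2)}
step 2: add edge 1-5 (w=3); MST = {1-5(w=3) 2-3(w=2)}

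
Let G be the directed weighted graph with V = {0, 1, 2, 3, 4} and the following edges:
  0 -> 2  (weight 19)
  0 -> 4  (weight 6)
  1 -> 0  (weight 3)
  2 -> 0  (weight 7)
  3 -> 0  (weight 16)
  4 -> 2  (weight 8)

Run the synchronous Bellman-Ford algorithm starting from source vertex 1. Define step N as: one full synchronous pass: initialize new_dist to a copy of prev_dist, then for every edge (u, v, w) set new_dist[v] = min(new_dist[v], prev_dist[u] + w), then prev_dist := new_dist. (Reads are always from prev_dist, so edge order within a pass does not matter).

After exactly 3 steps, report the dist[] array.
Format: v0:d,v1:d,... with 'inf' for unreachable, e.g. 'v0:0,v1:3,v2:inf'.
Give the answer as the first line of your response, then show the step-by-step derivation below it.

v0:3,v1:0,v2:17,v3:inf,v4:9

step 1: dist = v0:3,v1:0,v2:inf,v3:inf,v4:inf
step 2: dist = v0:3,v1:0,v2:22,v3:inf,v4:9
step 3: dist = v0:3,v1:0,v2:17,v3:inf,v4:9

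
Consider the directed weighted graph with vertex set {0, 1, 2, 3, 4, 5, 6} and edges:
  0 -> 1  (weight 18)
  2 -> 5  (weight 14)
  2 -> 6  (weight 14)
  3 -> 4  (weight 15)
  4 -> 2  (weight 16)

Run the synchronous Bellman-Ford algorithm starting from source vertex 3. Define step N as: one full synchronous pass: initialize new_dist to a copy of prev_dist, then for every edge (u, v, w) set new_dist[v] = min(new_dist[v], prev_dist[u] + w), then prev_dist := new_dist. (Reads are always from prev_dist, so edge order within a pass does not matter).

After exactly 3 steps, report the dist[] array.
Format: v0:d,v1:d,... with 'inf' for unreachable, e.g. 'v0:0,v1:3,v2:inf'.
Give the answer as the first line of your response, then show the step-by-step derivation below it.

v0:inf,v1:inf,v2:31,v3:0,v4:15,v5:45,v6:45

step 1: dist = v0:inf,v1:inf,v2:inf,v3:0,v4:15,v5:inf,v6:inf
step 2: dist = v0:inf,v1:inf,v2:31,v3:0,v4:15,v5:inf,v6:inf
step 3: dist = v0:inf,v1:inf,v2:31,v3:0,v4:15,v5:45,v6:45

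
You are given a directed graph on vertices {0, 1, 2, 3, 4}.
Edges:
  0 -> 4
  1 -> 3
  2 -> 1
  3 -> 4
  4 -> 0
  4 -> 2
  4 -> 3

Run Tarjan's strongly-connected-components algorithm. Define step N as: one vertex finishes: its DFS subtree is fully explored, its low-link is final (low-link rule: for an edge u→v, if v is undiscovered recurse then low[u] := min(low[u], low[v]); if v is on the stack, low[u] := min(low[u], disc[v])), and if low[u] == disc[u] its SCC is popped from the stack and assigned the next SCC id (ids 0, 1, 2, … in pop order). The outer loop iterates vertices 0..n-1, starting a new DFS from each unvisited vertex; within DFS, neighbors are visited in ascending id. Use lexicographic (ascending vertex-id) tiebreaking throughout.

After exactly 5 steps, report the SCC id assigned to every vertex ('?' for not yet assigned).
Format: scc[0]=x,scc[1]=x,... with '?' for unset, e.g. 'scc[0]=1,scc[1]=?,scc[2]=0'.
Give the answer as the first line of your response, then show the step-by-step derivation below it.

scc[0]=0,scc[1]=0,scc[2]=0,scc[3]=0,scc[4]=0

step 1: low=(low[0]=0,low[1]=3,low[2]=2,low[3]=1,low[4]=0); scc=(scc[0]=?,scc[1]=?,scc[2]=?,scc[3]=?,scc[4]=?)
step 2: low=(low[0]=0,low[1]=1,low[2]=2,low[3]=1,low[4]=0); scc=(scc[0]=?,scc[1]=?,scc[2]=?,scc[3]=?,scc[4]=?)
step 3: low=(low[0]=0,low[1]=1,low[2]=1,low[3]=1,low[4]=0); scc=(scc[0]=?,scc[1]=?,scc[2]=?,scc[3]=?,scc[4]=?)
step 4: low=(low[0]=0,low[1]=1,low[2]=1,low[3]=1,low[4]=0); scc=(scc[0]=?,scc[1]=?,scc[2]=?,scc[3]=?,scc[4]=?)
step 5: low=(low[0]=0,low[1]=1,low[2]=1,low[3]=1,low[4]=0); scc=(scc[0]=0,scc[1]=0,scc[2]=0,scc[3]=0,scc[4]=0)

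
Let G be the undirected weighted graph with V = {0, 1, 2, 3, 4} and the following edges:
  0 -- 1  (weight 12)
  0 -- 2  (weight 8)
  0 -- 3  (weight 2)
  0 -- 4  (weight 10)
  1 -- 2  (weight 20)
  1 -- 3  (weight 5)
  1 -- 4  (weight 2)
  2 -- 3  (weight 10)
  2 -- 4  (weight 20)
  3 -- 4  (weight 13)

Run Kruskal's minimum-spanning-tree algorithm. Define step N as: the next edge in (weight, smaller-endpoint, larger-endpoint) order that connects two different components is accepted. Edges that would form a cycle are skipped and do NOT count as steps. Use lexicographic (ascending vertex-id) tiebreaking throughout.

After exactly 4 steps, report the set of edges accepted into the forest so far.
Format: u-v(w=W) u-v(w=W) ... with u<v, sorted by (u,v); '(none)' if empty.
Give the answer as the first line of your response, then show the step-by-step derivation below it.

0-2(w=8) 0-3(w=2) 1-3(w=5) 1-4(w=2)

step 1: add edge 0-3 (w=2); MST = {0-3(w=2)}
step 2: add edge 1-4 (w=2); MST = {0-3(w=2) 1-4(w=2)}
step 3: add edge 1-3 (w=5); MST = {0-3(w=2) 1-3(w=5) 1-4(w=2)}
step 4: add edge 0-2 (w=8); MST = {0-2(w=8) 0-3(w=2) 1-3(w=5) 1-4(w=2)}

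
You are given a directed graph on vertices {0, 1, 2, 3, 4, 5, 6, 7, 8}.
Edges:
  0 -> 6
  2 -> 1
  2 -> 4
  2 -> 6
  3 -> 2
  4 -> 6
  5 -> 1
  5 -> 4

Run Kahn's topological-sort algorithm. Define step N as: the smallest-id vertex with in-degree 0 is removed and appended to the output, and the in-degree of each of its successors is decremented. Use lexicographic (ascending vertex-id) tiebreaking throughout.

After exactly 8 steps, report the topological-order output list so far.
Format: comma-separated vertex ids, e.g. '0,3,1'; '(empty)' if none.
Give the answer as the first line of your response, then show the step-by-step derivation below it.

0,3,2,5,1,4,6,7

step 1: output 0; order=[0]; indeg=(0,2,1,0,2,0,2,0,0)
step 2: output 3; order=[0,3]; indeg=(0,2,0,0,2,0,2,0,0)
step 3: output 2; order=[0,3,2]; indeg=(0,1,0,0,1,0,1,0,0)
step 4: output 5; order=[0,3,2,5]; indeg=(0,0,0,0,0,0,1,0,0)
step 5: output 1; order=[0,3,2,5,1]; indeg=(0,0,0,0,0,0,1,0,0)
step 6: output 4; order=[0,3,2,5,1,4]; indeg=(0,0,0,0,0,0,0,0,0)
step 7: output 6; order=[0,3,2,5,1,4,6]; indeg=(0,0,0,0,0,0,0,0,0)
step 8: output 7; order=[0,3,2,5,1,4,6,7]; indeg=(0,0,0,0,0,0,0,0,0)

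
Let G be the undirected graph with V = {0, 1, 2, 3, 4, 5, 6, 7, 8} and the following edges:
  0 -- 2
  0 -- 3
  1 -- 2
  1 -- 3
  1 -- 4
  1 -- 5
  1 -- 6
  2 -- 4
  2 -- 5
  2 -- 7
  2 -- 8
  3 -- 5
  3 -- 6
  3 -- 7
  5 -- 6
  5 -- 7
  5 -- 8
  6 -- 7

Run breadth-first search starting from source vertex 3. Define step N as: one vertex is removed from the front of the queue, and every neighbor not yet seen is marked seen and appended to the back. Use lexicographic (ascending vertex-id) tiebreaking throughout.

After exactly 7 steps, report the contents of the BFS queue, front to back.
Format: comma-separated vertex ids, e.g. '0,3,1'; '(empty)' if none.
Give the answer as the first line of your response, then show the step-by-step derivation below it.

4,8

step 1: dequeue 3; queue=[0,1,5,6,7]; order=3
step 2: dequeue 0; queue=[1,5,6,7,2]; order=3,0
step 3: dequeue 1; queue=[5,6,7,2,4]; order=3,0,1
step 4: dequeue 5; queue=[6,7,2,4,8]; order=3,0,1,5
step 5: dequeue 6; queue=[7,2,4,8]; order=3,0,1,5,6
step 6: dequeue 7; queue=[2,4,8]; order=3,0,1,5,6,7
step 7: dequeue 2; queue=[4,8]; order=3,0,1,5,6,7,2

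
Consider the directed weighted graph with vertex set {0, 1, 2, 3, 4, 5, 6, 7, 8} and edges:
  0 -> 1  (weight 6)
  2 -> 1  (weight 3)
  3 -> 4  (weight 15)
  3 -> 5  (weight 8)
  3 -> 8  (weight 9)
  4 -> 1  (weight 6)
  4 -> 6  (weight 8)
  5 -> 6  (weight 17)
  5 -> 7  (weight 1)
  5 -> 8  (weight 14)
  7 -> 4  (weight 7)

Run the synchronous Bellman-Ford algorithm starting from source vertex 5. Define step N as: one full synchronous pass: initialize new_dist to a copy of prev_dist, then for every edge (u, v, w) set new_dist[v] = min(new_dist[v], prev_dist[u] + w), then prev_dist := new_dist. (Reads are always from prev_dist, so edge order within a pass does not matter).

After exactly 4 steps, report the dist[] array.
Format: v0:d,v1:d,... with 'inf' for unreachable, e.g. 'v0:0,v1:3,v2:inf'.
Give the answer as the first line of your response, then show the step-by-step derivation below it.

v0:inf,v1:14,v2:inf,v3:inf,v4:8,v5:0,v6:16,v7:1,v8:14

step 1: dist = v0:inf,v1:inf,v2:inf,v3:inf,v4:inf,v5:0,v6:17,v7:1,v8:14
step 2: dist = v0:inf,v1:inf,v2:inf,v3:inf,v4:8,v5:0,v6:17,v7:1,v8:14
step 3: dist = v0:inf,v1:14,v2:inf,v3:inf,v4:8,v5:0,v6:16,v7:1,v8:14
step 4: dist = v0:inf,v1:14,v2:inf,v3:inf,v4:8,v5:0,v6:16,v7:1,v8:14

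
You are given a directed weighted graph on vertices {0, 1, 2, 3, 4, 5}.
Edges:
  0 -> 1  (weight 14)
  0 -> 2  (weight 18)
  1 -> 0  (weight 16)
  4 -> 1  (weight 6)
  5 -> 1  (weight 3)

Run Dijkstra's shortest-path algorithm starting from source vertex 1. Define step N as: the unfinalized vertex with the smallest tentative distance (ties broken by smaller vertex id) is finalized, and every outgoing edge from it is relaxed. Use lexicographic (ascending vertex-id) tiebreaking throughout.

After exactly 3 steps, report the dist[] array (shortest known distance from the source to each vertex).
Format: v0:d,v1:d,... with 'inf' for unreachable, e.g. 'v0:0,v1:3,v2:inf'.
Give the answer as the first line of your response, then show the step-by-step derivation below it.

v0:16,v1:0,v2:34,v3:inf,v4:inf,v5:inf

step 1: dist = v0:16,v1:0,v2:inf,v3:inf,v4:inf,v5:inf
step 2: dist = v0:16,v1:0,v2:34,v3:inf,v4:inf,v5:inf
step 3: dist = v0:16,v1:0,v2:34,v3:inf,v4:inf,v5:inf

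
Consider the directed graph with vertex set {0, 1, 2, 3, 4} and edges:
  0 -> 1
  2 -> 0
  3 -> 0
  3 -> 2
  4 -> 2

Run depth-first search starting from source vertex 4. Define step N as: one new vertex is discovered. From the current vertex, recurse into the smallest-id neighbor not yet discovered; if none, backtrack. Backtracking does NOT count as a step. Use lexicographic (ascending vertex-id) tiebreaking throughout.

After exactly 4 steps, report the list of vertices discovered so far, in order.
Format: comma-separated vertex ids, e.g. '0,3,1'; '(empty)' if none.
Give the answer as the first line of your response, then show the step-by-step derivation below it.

4,2,0,1

step 1: discover 4; path=4; order=4
step 2: discover 2; path=4>2; order=4,2
step 3: discover 0; path=4>2>0; order=4,2,0
step 4: discover 1; path=4>2>0>1; order=4,2,0,1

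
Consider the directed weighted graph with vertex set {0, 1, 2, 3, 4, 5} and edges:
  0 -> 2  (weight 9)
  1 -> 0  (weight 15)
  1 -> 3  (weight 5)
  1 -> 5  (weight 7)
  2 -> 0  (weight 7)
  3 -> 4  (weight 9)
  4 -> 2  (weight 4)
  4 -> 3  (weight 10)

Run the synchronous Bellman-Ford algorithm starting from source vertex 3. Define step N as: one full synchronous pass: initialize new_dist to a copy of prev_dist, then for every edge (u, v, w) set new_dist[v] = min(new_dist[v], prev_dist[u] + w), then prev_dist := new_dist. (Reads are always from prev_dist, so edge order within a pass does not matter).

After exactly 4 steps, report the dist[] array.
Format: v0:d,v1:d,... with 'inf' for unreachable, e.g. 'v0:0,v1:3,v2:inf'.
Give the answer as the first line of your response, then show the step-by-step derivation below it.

v0:20,v1:inf,v2:13,v3:0,v4:9,v5:inf

step 1: dist = v0:inf,v1:inf,v2:inf,v3:0,v4:9,v5:inf
step 2: dist = v0:inf,v1:inf,v2:13,v3:0,v4:9,v5:inf
step 3: dist = v0:20,v1:inf,v2:13,v3:0,v4:9,v5:inf
step 4: dist = v0:20,v1:inf,v2:13,v3:0,v4:9,v5:inf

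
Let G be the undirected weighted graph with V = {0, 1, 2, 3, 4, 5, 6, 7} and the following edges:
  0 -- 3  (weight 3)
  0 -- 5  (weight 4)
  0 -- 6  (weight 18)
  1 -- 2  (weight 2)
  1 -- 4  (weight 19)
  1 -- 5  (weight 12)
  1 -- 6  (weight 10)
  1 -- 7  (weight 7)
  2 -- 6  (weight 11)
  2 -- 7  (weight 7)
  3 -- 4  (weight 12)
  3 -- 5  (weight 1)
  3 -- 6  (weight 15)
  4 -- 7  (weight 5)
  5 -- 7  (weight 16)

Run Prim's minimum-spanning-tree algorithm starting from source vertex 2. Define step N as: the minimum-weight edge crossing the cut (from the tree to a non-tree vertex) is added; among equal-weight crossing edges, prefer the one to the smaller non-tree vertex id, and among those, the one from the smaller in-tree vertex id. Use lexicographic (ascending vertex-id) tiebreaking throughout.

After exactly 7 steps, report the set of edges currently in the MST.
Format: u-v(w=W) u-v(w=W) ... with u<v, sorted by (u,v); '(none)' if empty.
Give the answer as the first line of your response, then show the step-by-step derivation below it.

0-3(w=3) 1-2(w=2) 1-6(w=10) 1-7(w=7) 3-4(w=12) 3-5(w=1) 4-7(w=5)

step 1: add edge 1-2 (w=2); MST = {1-2(w=2)}
step 2: add edge 1-7 (w=7); MST = {1-2(w=2) 1-7(w=7)}
step 3: add edge 4-7 (w=5); MST = {1-2(w=2) 1-7(w=7) 4-7(w=5)}
step 4: add edge 1-6 (w=10); MST = {1-2(w=2) 1-6(w=10) 1-7(w=7) 4-7(w=5)}
step 5: add edge 3-4 (w=12); MST = {1-2(w=2) 1-6(w=10) 1-7(w=7) 3-4(w=12) 4-7(w=5)}
step 6: add edge 3-5 (w=1); MST = {1-2(w=2) 1-6(w=10) 1-7(w=7) 3-4(w=12) 3-5(w=1) 4-7(w=5)}
step 7: add edge 0-3 (w=3); MST = {0-3(w=3) 1-2(w=2) 1-6(w=10) 1-7(w=7) 3-4(w=12) 3-5(w=1) 4-7(w=5)}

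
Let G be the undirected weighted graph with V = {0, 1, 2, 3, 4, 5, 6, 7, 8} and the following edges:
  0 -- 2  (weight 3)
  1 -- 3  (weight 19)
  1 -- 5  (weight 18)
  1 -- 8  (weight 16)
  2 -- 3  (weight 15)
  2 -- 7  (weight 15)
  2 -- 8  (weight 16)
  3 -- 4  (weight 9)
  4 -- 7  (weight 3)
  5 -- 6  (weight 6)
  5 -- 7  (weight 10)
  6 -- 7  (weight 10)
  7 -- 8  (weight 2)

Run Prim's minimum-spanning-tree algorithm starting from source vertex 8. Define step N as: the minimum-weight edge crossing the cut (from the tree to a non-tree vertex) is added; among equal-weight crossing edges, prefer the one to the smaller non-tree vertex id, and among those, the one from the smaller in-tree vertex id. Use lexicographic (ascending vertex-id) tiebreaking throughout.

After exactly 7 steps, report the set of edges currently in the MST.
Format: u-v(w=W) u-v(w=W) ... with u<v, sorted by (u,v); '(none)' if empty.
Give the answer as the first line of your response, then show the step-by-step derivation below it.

0-2(w=3) 2-3(w=15) 3-4(w=9) 4-7(w=3) 5-6(w=6) 5-7(w=10) 7-8(w=2)

step 1: add edge 7-8 (w=2); MST = {7-8(w=2)}
step 2: add edge 4-7 (w=3); MST = {4-7(w=3) 7-8(w=2)}
step 3: add edge 3-4 (w=9); MST = {3-4(w=9) 4-7(w=3) 7-8(w=2)}
step 4: add edge 5-7 (w=10); MST = {3-4(w=9) 4-7(w=3) 5-7(w=10) 7-8(w=2)}
step 5: add edge 5-6 (w=6); MST = {3-4(w=9) 4-7(w=3) 5-6(w=6) 5-7(w=10) 7-8(w=2)}
step 6: add edge 2-3 (w=15); MST = {2-3(w=15) 3-4(w=9) 4-7(w=3) 5-6(w=6) 5-7(w=10) 7-8(w=2)}
step 7: add edge 0-2 (w=3); MST = {0-2(w=3) 2-3(w=15) 3-4(w=9) 4-7(w=3) 5-6(w=6) 5-7(w=10) 7-8(w=2)}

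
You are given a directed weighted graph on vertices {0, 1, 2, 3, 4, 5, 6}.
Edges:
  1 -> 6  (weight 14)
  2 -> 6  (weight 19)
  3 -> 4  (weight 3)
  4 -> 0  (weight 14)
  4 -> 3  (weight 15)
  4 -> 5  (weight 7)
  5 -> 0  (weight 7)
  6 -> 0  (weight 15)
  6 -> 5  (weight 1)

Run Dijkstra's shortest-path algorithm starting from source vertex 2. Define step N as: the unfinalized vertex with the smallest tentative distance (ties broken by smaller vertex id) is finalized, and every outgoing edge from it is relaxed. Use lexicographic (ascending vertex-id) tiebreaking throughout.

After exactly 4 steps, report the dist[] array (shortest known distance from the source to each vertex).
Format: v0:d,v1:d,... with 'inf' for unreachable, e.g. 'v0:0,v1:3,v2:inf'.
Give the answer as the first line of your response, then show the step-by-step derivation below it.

v0:27,v1:inf,v2:0,v3:inf,v4:inf,v5:20,v6:19

step 1: dist = v0:inf,v1:inf,v2:0,v3:inf,v4:inf,v5:inf,v6:19
step 2: dist = v0:34,v1:inf,v2:0,v3:inf,v4:inf,v5:20,v6:19
step 3: dist = v0:27,v1:inf,v2:0,v3:inf,v4:inf,v5:20,v6:19
step 4: dist = v0:27,v1:inf,v2:0,v3:inf,v4:inf,v5:20,v6:19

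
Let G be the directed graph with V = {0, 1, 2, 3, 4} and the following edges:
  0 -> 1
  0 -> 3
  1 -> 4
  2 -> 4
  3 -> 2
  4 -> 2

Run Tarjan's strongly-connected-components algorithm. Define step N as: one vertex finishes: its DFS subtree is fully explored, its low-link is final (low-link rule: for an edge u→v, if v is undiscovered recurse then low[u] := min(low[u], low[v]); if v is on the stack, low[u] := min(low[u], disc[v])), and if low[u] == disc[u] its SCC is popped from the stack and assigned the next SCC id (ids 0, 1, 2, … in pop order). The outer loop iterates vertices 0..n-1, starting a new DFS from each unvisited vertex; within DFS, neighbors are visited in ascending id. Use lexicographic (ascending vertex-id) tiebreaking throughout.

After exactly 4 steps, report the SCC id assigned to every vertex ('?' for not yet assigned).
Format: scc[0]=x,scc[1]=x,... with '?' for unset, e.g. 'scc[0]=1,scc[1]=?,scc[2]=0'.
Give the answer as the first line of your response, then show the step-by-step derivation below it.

scc[0]=?,scc[1]=1,scc[2]=0,scc[3]=2,scc[4]=0

step 1: low=(low[0]=0,low[1]=1,low[2]=2,low[3]=?,low[4]=2); scc=(scc[0]=?,scc[1]=?,scc[2]=?,scc[3]=?,scc[4]=?)
step 2: low=(low[0]=0,low[1]=1,low[2]=2,low[3]=?,low[4]=2); scc=(scc[0]=?,scc[1]=?,scc[2]=0,scc[3]=?,scc[4]=0)
step 3: low=(low[0]=0,low[1]=1,low[2]=2,low[3]=?,low[4]=2); scc=(scc[0]=?,scc[1]=1,scc[2]=0,scc[3]=?,scc[4]=0)
step 4: low=(low[0]=0,low[1]=1,low[2]=2,low[3]=4,low[4]=2); scc=(scc[0]=?,scc[1]=1,scc[2]=0,scc[3]=2,scc[4]=0)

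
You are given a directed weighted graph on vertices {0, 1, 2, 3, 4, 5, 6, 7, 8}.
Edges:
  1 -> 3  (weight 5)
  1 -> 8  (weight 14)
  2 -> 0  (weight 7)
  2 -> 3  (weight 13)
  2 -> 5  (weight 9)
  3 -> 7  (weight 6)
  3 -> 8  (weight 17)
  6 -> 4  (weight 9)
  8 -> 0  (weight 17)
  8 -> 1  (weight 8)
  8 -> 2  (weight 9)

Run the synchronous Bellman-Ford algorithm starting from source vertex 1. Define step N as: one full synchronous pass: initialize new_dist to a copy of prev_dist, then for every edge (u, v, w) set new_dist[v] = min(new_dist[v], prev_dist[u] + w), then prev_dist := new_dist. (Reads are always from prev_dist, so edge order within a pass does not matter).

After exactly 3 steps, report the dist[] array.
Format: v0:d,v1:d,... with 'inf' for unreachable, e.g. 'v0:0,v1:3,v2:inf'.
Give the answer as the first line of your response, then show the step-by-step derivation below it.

v0:30,v1:0,v2:23,v3:5,v4:inf,v5:32,v6:inf,v7:11,v8:14

step 1: dist = v0:inf,v1:0,v2:inf,v3:5,v4:inf,v5:inf,v6:inf,v7:inf,v8:14
step 2: dist = v0:31,v1:0,v2:23,v3:5,v4:inf,v5:inf,v6:inf,v7:11,v8:14
step 3: dist = v0:30,v1:0,v2:23,v3:5,v4:inf,v5:32,v6:inf,v7:11,v8:14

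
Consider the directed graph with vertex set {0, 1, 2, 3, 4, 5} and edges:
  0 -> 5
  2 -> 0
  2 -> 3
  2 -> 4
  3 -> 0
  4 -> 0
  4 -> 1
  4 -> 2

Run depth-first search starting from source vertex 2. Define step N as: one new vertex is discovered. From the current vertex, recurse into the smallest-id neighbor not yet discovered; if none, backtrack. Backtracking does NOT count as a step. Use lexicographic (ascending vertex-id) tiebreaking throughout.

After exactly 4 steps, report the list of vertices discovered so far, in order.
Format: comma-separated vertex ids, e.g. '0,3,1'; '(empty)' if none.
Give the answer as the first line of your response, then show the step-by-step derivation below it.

2,0,5,3

step 1: discover 2; path=2; order=2
step 2: discover 0; path=2>0; order=2,0
step 3: discover 5; path=2>0>5; order=2,0,5
step 4: discover 3; path=2>3; order=2,0,5,3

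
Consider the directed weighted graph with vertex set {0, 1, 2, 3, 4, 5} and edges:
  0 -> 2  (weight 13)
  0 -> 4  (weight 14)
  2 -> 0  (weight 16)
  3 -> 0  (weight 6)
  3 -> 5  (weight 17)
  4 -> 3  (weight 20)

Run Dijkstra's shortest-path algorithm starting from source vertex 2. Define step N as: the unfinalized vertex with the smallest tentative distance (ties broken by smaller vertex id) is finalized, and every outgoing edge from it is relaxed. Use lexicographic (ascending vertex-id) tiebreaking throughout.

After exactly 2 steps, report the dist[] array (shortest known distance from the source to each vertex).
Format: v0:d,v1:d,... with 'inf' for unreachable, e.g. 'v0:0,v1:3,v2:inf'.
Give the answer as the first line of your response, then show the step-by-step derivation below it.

v0:16,v1:inf,v2:0,v3:inf,v4:30,v5:inf

step 1: dist = v0:16,v1:inf,v2:0,v3:inf,v4:inf,v5:inf
step 2: dist = v0:16,v1:inf,v2:0,v3:inf,v4:30,v5:inf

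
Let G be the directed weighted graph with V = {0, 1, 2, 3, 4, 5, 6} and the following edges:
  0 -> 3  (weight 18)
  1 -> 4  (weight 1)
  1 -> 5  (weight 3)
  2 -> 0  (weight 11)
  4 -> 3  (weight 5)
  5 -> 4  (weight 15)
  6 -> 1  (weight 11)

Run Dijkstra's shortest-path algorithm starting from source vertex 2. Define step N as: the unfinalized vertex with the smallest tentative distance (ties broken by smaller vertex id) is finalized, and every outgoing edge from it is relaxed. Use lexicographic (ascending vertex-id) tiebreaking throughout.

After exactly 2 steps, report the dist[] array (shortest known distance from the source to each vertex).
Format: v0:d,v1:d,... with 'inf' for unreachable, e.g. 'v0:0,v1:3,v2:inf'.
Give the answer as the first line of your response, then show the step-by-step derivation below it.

v0:11,v1:inf,v2:0,v3:29,v4:inf,v5:inf,v6:inf

step 1: dist = v0:11,v1:inf,v2:0,v3:inf,v4:inf,v5:inf,v6:inf
step 2: dist = v0:11,v1:inf,v2:0,v3:29,v4:inf,v5:inf,v6:inf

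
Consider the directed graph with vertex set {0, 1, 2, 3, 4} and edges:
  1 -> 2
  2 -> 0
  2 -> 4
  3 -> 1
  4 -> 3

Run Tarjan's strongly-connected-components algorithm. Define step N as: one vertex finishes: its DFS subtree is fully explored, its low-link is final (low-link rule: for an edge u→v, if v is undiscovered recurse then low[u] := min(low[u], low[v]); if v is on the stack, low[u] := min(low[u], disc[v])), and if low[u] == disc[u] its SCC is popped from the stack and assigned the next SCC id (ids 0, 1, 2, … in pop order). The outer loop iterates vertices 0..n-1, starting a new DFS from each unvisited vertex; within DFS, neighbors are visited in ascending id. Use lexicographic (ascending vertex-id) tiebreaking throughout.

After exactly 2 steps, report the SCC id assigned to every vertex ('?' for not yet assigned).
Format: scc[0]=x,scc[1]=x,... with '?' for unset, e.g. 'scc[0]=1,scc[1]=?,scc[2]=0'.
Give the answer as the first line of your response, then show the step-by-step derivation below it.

scc[0]=0,scc[1]=?,scc[2]=?,scc[3]=?,scc[4]=?

step 1: low=(low[0]=0,low[1]=?,low[2]=?,low[3]=?,low[4]=?); scc=(scc[0]=0,scc[1]=?,scc[2]=?,scc[3]=?,scc[4]=?)
step 2: low=(low[0]=0,low[1]=1,low[2]=2,low[3]=1,low[4]=3); scc=(scc[0]=0,scc[1]=?,scc[2]=?,scc[3]=?,scc[4]=?)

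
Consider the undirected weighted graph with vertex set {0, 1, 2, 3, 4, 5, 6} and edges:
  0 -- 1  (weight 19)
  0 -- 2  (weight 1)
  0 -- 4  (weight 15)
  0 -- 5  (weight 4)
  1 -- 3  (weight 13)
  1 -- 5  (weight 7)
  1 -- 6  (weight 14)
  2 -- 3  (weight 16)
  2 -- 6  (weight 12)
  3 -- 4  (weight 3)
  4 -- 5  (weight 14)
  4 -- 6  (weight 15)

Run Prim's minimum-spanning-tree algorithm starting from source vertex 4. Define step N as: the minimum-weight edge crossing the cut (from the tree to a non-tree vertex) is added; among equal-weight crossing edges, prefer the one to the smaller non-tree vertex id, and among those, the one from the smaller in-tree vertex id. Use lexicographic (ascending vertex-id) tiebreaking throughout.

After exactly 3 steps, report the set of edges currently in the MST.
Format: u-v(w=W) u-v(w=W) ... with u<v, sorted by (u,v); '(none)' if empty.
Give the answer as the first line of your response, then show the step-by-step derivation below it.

1-3(w=13) 1-5(w=7) 3-4(w=3)

step 1: add edge 3-4 (w=3); MST = {3-4(w=3)}
step 2: add edge 1-3 (w=13); MST = {1-3(w=13) 3-4(w=3)}
step 3: add edge 1-5 (w=7); MST = {1-3(w=13) 1-5(w=7) 3-4(w=3)}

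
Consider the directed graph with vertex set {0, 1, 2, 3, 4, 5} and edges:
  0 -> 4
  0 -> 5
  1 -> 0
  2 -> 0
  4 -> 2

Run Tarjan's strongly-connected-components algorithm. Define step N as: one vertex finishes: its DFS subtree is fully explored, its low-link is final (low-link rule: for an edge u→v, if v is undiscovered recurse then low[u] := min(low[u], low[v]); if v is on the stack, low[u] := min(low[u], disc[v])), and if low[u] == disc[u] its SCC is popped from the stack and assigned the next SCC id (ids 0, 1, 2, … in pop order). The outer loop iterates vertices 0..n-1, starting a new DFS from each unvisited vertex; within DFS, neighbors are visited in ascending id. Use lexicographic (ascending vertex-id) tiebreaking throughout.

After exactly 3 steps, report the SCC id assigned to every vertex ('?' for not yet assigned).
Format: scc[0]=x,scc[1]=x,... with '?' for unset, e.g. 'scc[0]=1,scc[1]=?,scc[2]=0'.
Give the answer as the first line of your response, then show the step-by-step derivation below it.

scc[0]=?,scc[1]=?,scc[2]=?,scc[3]=?,scc[4]=?,scc[5]=0

step 1: low=(low[0]=0,low[1]=?,low[2]=0,low[3]=?,low[4]=1,low[5]=?); scc=(scc[0]=?,scc[1]=?,scc[2]=?,scc[3]=?,scc[4]=?,scc[5]=?)
step 2: low=(low[0]=0,low[1]=?,low[2]=0,low[3]=?,low[4]=0,low[5]=?); scc=(scc[0]=?,scc[1]=?,scc[2]=?,scc[3]=?,scc[4]=?,scc[5]=?)
step 3: low=(low[0]=0,low[1]=?,low[2]=0,low[3]=?,low[4]=0,low[5]=3); scc=(scc[0]=?,scc[1]=?,scc[2]=?,scc[3]=?,scc[4]=?,scc[5]=0)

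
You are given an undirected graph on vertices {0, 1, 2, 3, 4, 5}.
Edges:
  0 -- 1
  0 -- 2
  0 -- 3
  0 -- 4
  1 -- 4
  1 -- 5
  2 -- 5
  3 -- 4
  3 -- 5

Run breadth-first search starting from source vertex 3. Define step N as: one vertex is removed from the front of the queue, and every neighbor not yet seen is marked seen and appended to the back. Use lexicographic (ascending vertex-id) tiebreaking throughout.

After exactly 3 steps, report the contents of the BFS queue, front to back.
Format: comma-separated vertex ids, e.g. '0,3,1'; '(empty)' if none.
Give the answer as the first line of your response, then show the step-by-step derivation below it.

5,1,2

step 1: dequeue 3; queue=[0,4,5]; order=3
step 2: dequeue 0; queue=[4,5,1,2]; order=3,0
step 3: dequeue 4; queue=[5,1,2]; order=3,0,4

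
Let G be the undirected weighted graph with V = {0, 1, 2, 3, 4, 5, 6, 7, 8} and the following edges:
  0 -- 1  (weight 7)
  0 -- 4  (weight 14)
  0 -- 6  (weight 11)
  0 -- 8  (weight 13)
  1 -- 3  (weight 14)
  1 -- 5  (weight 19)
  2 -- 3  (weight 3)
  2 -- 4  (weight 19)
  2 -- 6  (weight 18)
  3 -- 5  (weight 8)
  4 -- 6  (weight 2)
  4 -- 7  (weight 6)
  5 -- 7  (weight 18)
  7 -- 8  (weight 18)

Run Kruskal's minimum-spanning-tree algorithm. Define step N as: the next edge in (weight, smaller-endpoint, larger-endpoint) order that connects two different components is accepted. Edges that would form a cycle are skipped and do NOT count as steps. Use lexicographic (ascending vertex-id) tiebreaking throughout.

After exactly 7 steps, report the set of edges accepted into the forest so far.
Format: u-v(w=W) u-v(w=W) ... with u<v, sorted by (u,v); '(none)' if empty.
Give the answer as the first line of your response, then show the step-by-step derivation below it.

0-1(w=7) 0-6(w=11) 0-8(w=13) 2-3(w=3) 3-5(w=8) 4-6(w=2) 4-7(w=6)

step 1: add edge 4-6 (w=2); MST = {4-6(w=2)}
step 2: add edge 2-3 (w=3); MST = {2-3(w=3) 4-6(w=2)}
step 3: add edge 4-7 (w=6); MST = {2-3(w=3) 4-6(w=2) 4-7(w=6)}
step 4: add edge 0-1 (w=7); MST = {0-1(w=7) 2-3(w=3) 4-6(w=2) 4-7(w=6)}
step 5: add edge 3-5 (w=8); MST = {0-1(w=7) 2-3(w=3) 3-5(w=8) 4-6(w=2) 4-7(w=6)}
step 6: add edge 0-6 (w=11); MST = {0-1(w=7) 0-6(w=11) 2-3(w=3) 3-5(w=8) 4-6(w=2) 4-7(w=6)}
step 7: add edge 0-8 (w=13); MST = {0-1(w=7) 0-6(w=11) 0-8(w=13) 2-3(w=3) 3-5(w=8) 4-6(w=2) 4-7(w=6)}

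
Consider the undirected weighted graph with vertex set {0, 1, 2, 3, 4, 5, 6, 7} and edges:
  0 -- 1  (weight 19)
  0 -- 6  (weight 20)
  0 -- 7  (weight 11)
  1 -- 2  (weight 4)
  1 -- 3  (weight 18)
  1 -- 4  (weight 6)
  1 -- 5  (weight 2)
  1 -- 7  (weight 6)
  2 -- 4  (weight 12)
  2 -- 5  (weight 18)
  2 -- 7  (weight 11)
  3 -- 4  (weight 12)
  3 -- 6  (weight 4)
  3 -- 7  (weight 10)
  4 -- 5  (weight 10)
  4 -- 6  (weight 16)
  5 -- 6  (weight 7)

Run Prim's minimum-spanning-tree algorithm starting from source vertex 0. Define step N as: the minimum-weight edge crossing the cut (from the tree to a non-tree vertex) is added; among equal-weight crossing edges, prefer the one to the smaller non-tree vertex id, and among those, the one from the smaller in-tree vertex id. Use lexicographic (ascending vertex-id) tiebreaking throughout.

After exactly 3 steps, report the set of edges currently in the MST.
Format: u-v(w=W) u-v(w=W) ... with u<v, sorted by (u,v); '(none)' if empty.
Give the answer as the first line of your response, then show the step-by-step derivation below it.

0-7(w=11) 1-5(w=2) 1-7(w=6)

step 1: add edge 0-7 (w=11); MST = {0-7(w=11)}
step 2: add edge 1-7 (w=6); MST = {0-7(w=11) 1-7(w=6)}
step 3: add edge 1-5 (w=2); MST = {0-7(w=11) 1-5(w=2) 1-7(w=6)}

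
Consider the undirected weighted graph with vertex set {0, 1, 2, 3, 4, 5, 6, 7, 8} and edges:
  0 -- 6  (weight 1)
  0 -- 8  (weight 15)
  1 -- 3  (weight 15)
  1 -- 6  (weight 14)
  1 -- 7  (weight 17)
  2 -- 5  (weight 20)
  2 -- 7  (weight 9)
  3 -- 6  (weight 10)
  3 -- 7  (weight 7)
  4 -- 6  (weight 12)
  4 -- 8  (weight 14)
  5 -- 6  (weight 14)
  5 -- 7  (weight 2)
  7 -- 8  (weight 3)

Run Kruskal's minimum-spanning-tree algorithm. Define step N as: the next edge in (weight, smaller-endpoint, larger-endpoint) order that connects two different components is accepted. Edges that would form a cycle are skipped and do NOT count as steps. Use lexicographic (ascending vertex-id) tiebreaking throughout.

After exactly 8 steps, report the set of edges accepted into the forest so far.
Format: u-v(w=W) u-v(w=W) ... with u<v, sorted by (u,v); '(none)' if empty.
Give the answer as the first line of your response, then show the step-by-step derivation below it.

0-6(w=1) 1-6(w=14) 2-7(w=9) 3-6(w=10) 3-7(w=7) 4-6(w=12) 5-7(w=2) 7-8(w=3)

step 1: add edge 0-6 (w=1); MST = {0-6(w=1)}
step 2: add edge 5-7 (w=2); MST = {0-6(w=1) 5-7(w=2)}
step 3: add edge 7-8 (w=3); MST = {0-6(w=1) 5-7(w=2) 7-8(w=3)}
step 4: add edge 3-7 (w=7); MST = {0-6(w=1) 3-7(w=7) 5-7(w=2) 7-8(w=3)}
step 5: add edge 2-7 (w=9); MST = {0-6(w=1) 2-7(w=9) 3-7(w=7) 5-7(w=2) 7-8(w=3)}
step 6: add edge 3-6 (w=10); MST = {0-6(w=1) 2-7(w=9) 3-6(w=10) 3-7(w=7) 5-7(w=2) 7-8(w=3)}
step 7: add edge 4-6 (w=12); MST = {0-6(w=1) 2-7(w=9) 3-6(w=10) 3-7(w=7) 4-6(w=12) 5-7(w=2) 7-8(w=3)}
step 8: add edge 1-6 (w=14); MST = {0-6(w=1) 1-6(w=14) 2-7(w=9) 3-6(w=10) 3-7(w=7) 4-6(w=12) 5-7(w=2) 7-8(w=3)}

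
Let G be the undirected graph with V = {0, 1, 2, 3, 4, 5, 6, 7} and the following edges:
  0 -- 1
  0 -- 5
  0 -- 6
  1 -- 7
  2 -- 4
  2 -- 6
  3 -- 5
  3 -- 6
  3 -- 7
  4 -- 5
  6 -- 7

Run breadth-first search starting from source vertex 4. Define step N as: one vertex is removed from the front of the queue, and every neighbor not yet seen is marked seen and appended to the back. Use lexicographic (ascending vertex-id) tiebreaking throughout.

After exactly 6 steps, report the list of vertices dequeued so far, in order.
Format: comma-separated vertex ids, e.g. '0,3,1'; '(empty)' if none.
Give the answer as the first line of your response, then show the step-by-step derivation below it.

4,2,5,6,0,3

step 1: dequeue 4; queue=[2,5]; order=4
step 2: dequeue 2; queue=[5,6]; order=4,2
step 3: dequeue 5; queue=[6,0,3]; order=4,2,5
step 4: dequeue 6; queue=[0,3,7]; order=4,2,5,6
step 5: dequeue 0; queue=[3,7,1]; order=4,2,5,6,0
step 6: dequeue 3; queue=[7,1]; order=4,2,5,6,0,3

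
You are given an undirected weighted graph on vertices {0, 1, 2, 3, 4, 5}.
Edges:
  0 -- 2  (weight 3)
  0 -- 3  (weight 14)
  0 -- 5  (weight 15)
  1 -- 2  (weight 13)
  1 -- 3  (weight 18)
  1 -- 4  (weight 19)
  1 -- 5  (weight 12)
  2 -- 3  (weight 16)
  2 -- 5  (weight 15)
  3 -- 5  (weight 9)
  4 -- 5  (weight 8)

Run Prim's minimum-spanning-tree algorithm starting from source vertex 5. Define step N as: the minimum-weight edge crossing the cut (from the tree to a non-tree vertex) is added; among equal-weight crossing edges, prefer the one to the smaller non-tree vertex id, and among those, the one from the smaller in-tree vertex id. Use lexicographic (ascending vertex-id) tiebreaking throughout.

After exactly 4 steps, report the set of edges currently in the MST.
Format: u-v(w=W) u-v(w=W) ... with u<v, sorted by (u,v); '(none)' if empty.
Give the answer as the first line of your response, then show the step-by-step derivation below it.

1-2(w=13) 1-5(w=12) 3-5(w=9) 4-5(w=8)

step 1: add edge 4-5 (w=8); MST = {4-5(w=8)}
step 2: add edge 3-5 (w=9); MST = {3-5(w=9) 4-5(w=8)}
step 3: add edge 1-5 (w=12); MST = {1-5(w=12) 3-5(w=9) 4-5(w=8)}
step 4: add edge 1-2 (w=13); MST = {1-2(w=13) 1-5(w=12) 3-5(w=9) 4-5(w=8)}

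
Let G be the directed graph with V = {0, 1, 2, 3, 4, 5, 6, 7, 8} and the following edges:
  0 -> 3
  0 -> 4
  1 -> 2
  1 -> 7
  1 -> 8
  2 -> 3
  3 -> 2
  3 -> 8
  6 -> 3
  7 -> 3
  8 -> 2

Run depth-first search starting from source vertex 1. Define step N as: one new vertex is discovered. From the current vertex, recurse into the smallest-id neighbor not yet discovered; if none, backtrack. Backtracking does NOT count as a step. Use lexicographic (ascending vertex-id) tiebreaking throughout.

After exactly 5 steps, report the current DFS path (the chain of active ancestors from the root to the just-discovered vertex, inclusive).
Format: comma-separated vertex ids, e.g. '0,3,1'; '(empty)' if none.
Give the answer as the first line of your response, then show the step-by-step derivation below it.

1,7

step 1: discover 1; path=1; order=1
step 2: discover 2; path=1>2; order=1,2
step 3: discover 3; path=1>2>3; order=1,2,3
step 4: discover 8; path=1>2>3>8; order=1,2,3,8
step 5: discover 7; path=1>7; order=1,2,3,8,7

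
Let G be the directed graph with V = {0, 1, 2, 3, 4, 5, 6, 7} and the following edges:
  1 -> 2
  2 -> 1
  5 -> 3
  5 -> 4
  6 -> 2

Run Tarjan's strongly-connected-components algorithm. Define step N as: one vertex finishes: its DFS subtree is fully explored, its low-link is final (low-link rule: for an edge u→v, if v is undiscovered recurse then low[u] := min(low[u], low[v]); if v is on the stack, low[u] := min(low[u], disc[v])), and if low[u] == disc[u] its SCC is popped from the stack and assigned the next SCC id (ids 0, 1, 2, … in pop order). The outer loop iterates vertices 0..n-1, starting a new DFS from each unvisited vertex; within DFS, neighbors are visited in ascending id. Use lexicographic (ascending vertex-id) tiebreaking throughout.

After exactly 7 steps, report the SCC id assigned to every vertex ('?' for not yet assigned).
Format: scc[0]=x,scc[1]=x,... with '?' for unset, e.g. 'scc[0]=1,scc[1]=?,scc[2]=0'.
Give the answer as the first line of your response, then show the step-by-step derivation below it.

scc[0]=0,scc[1]=1,scc[2]=1,scc[3]=2,scc[4]=3,scc[5]=4,scc[6]=5,scc[7]=?

step 1: low=(low[0]=0,low[1]=?,low[2]=?,low[3]=?,low[4]=?,low[5]=?,low[6]=?,low[7]=?); scc=(scc[0]=0,scc[1]=?,scc[2]=?,scc[3]=?,scc[4]=?,scc[5]=?,scc[6]=?,scc[7]=?)
step 2: low=(low[0]=0,low[1]=1,low[2]=1,low[3]=?,low[4]=?,low[5]=?,low[6]=?,low[7]=?); scc=(scc[0]=0,scc[1]=?,scc[2]=?,scc[3]=?,scc[4]=?,scc[5]=?,scc[6]=?,scc[7]=?)
step 3: low=(low[0]=0,low[1]=1,low[2]=1,low[3]=?,low[4]=?,low[5]=?,low[6]=?,low[7]=?); scc=(scc[0]=0,scc[1]=1,scc[2]=1,scc[3]=?,scc[4]=?,scc[5]=?,scc[6]=?,scc[7]=?)
step 4: low=(low[0]=0,low[1]=1,low[2]=1,low[3]=3,low[4]=?,low[5]=?,low[6]=?,low[7]=?); scc=(scc[0]=0,scc[1]=1,scc[2]=1,scc[3]=2,scc[4]=?,scc[5]=?,scc[6]=?,scc[7]=?)
step 5: low=(low[0]=0,low[1]=1,low[2]=1,low[3]=3,low[4]=4,low[5]=?,low[6]=?,low[7]=?); scc=(scc[0]=0,scc[1]=1,scc[2]=1,scc[3]=2,scc[4]=3,scc[5]=?,scc[6]=?,scc[7]=?)
step 6: low=(low[0]=0,low[1]=1,low[2]=1,low[3]=3,low[4]=4,low[5]=5,low[6]=?,low[7]=?); scc=(scc[0]=0,scc[1]=1,scc[2]=1,scc[3]=2,scc[4]=3,scc[5]=4,scc[6]=?,scc[7]=?)
step 7: low=(low[0]=0,low[1]=1,low[2]=1,low[3]=3,low[4]=4,low[5]=5,low[6]=6,low[7]=?); scc=(scc[0]=0,scc[1]=1,scc[2]=1,scc[3]=2,scc[4]=3,scc[5]=4,scc[6]=5,scc[7]=?)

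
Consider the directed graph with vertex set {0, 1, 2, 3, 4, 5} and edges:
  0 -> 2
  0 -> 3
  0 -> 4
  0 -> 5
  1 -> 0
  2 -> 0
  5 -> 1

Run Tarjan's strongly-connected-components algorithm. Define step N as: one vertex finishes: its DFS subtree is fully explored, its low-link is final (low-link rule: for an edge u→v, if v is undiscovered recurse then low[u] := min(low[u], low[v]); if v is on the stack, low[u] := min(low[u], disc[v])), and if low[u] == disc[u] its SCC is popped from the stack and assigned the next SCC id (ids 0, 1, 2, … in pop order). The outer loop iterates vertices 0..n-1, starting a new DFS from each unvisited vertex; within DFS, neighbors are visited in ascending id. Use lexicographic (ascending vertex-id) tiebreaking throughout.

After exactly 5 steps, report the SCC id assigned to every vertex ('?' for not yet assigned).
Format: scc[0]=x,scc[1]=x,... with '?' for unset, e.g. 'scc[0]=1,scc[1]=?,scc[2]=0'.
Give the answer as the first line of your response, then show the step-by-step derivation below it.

scc[0]=?,scc[1]=?,scc[2]=?,scc[3]=0,scc[4]=1,scc[5]=?

step 1: low=(low[0]=0,low[1]=?,low[2]=0,low[3]=?,low[4]=?,low[5]=?); scc=(scc[0]=?,scc[1]=?,scc[2]=?,scc[3]=?,scc[4]=?,scc[5]=?)
step 2: low=(low[0]=0,low[1]=?,low[2]=0,low[3]=2,low[4]=?,low[5]=?); scc=(scc[0]=?,scc[1]=?,scc[2]=?,scc[3]=0,scc[4]=?,scc[5]=?)
step 3: low=(low[0]=0,low[1]=?,low[2]=0,low[3]=2,low[4]=3,low[5]=?); scc=(scc[0]=?,scc[1]=?,scc[2]=?,scc[3]=0,scc[4]=1,scc[5]=?)
step 4: low=(low[0]=0,low[1]=0,low[2]=0,low[3]=2,low[4]=3,low[5]=4); scc=(scc[0]=?,scc[1]=?,scc[2]=?,scc[3]=0,scc[4]=1,scc[5]=?)
step 5: low=(low[0]=0,low[1]=0,low[2]=0,low[3]=2,low[4]=3,low[5]=0); scc=(scc[0]=?,scc[1]=?,scc[2]=?,scc[3]=0,scc[4]=1,scc[5]=?)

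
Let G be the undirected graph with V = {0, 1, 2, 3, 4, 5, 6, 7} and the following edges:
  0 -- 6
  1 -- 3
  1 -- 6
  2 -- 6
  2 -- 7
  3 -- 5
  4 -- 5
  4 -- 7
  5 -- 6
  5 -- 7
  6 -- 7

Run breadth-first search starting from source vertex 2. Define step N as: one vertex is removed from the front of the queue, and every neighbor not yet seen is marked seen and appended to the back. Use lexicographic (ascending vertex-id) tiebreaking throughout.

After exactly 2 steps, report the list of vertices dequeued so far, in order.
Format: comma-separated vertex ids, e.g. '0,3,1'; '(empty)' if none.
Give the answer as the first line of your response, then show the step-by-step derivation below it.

2,6

step 1: dequeue 2; queue=[6,7]; order=2
step 2: dequeue 6; queue=[7,0,1,5]; order=2,6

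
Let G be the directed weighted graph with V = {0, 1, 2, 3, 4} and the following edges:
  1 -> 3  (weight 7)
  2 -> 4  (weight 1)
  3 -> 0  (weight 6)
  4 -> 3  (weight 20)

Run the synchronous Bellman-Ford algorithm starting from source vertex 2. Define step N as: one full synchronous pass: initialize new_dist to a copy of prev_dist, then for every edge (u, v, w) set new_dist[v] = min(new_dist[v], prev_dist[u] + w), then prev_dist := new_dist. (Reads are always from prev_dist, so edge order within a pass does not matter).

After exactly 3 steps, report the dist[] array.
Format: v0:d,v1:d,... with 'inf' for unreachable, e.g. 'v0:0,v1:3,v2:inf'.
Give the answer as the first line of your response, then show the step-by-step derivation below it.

v0:27,v1:inf,v2:0,v3:21,v4:1

step 1: dist = v0:inf,v1:inf,v2:0,v3:inf,v4:1
step 2: dist = v0:inf,v1:inf,v2:0,v3:21,v4:1
step 3: dist = v0:27,v1:inf,v2:0,v3:21,v4:1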